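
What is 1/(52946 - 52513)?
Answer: 1/433 ≈ 0.0023095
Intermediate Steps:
1/(52946 - 52513) = 1/433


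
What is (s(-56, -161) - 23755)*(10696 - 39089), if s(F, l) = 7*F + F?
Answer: 687195779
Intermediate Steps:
s(F, l) = 8*F
(s(-56, -161) - 23755)*(10696 - 39089) = (8*(-56) - 23755)*(10696 - 39089) = (-448 - 23755)*(-28393) = -24203*(-28393) = 687195779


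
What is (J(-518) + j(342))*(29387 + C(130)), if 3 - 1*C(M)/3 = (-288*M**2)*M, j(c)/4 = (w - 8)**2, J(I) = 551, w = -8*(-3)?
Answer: 2989723898700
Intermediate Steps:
w = 24
j(c) = 1024 (j(c) = 4*(24 - 8)**2 = 4*16**2 = 4*256 = 1024)
C(M) = 9 + 864*M**3 (C(M) = 9 - 3*(-288*M**2)*M = 9 - (-864)*M**3 = 9 + 864*M**3)
(J(-518) + j(342))*(29387 + C(130)) = (551 + 1024)*(29387 + (9 + 864*130**3)) = 1575*(29387 + (9 + 864*2197000)) = 1575*(29387 + (9 + 1898208000)) = 1575*(29387 + 1898208009) = 1575*1898237396 = 2989723898700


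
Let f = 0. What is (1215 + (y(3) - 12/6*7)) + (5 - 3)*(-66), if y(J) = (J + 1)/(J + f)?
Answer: 3211/3 ≈ 1070.3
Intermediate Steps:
y(J) = (1 + J)/J (y(J) = (J + 1)/(J + 0) = (1 + J)/J)
(1215 + (y(3) - 12/6*7)) + (5 - 3)*(-66) = (1215 + ((1 + 3)/3 - 12/6*7)) + (5 - 3)*(-66) = (1215 + ((⅓)*4 - 12*⅙*7)) + 2*(-66) = (1215 + (4/3 - 2*7)) - 132 = (1215 + (4/3 - 14)) - 132 = (1215 - 38/3) - 132 = 3607/3 - 132 = 3211/3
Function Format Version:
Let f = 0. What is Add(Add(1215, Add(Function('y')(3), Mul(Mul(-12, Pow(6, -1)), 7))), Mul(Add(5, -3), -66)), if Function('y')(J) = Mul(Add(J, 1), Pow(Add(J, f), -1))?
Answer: Rational(3211, 3) ≈ 1070.3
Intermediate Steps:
Function('y')(J) = Mul(Pow(J, -1), Add(1, J)) (Function('y')(J) = Mul(Add(J, 1), Pow(Add(J, 0), -1)) = Mul(Add(1, J), Pow(J, -1)) = Mul(Pow(J, -1), Add(1, J)))
Add(Add(1215, Add(Function('y')(3), Mul(Mul(-12, Pow(6, -1)), 7))), Mul(Add(5, -3), -66)) = Add(Add(1215, Add(Mul(Pow(3, -1), Add(1, 3)), Mul(Mul(-12, Pow(6, -1)), 7))), Mul(Add(5, -3), -66)) = Add(Add(1215, Add(Mul(Rational(1, 3), 4), Mul(Mul(-12, Rational(1, 6)), 7))), Mul(2, -66)) = Add(Add(1215, Add(Rational(4, 3), Mul(-2, 7))), -132) = Add(Add(1215, Add(Rational(4, 3), -14)), -132) = Add(Add(1215, Rational(-38, 3)), -132) = Add(Rational(3607, 3), -132) = Rational(3211, 3)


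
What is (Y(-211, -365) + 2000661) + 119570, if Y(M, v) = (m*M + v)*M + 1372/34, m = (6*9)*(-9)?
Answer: -330478634/17 ≈ -1.9440e+7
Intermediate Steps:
m = -486 (m = 54*(-9) = -486)
Y(M, v) = 686/17 + M*(v - 486*M) (Y(M, v) = (-486*M + v)*M + 1372/34 = (v - 486*M)*M + 1372*(1/34) = M*(v - 486*M) + 686/17 = 686/17 + M*(v - 486*M))
(Y(-211, -365) + 2000661) + 119570 = ((686/17 - 486*(-211)**2 - 211*(-365)) + 2000661) + 119570 = ((686/17 - 486*44521 + 77015) + 2000661) + 119570 = ((686/17 - 21637206 + 77015) + 2000661) + 119570 = (-366522561/17 + 2000661) + 119570 = -332511324/17 + 119570 = -330478634/17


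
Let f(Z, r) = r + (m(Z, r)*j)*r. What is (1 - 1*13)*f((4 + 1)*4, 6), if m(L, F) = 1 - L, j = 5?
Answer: 6768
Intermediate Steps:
f(Z, r) = r + r*(5 - 5*Z) (f(Z, r) = r + ((1 - Z)*5)*r = r + (5 - 5*Z)*r = r + r*(5 - 5*Z))
(1 - 1*13)*f((4 + 1)*4, 6) = (1 - 1*13)*(6*(6 - 5*(4 + 1)*4)) = (1 - 13)*(6*(6 - 25*4)) = -72*(6 - 5*20) = -72*(6 - 100) = -72*(-94) = -12*(-564) = 6768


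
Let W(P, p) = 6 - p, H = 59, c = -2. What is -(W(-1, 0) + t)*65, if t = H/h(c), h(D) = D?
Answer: 3055/2 ≈ 1527.5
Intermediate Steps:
t = -59/2 (t = 59/(-2) = 59*(-½) = -59/2 ≈ -29.500)
-(W(-1, 0) + t)*65 = -((6 - 1*0) - 59/2)*65 = -((6 + 0) - 59/2)*65 = -(6 - 59/2)*65 = -(-47)*65/2 = -1*(-3055/2) = 3055/2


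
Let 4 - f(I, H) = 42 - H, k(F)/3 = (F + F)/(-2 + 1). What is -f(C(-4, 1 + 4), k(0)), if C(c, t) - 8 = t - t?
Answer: 38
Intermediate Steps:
C(c, t) = 8 (C(c, t) = 8 + (t - t) = 8 + 0 = 8)
k(F) = -6*F (k(F) = 3*((F + F)/(-2 + 1)) = 3*((2*F)/(-1)) = 3*((2*F)*(-1)) = 3*(-2*F) = -6*F)
f(I, H) = -38 + H (f(I, H) = 4 - (42 - H) = 4 + (-42 + H) = -38 + H)
-f(C(-4, 1 + 4), k(0)) = -(-38 - 6*0) = -(-38 + 0) = -1*(-38) = 38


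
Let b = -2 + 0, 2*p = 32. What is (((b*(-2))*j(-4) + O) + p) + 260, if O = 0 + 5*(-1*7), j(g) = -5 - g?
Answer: 237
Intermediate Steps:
p = 16 (p = (1/2)*32 = 16)
b = -2
O = -35 (O = 0 + 5*(-7) = 0 - 35 = -35)
(((b*(-2))*j(-4) + O) + p) + 260 = (((-2*(-2))*(-5 - 1*(-4)) - 35) + 16) + 260 = ((4*(-5 + 4) - 35) + 16) + 260 = ((4*(-1) - 35) + 16) + 260 = ((-4 - 35) + 16) + 260 = (-39 + 16) + 260 = -23 + 260 = 237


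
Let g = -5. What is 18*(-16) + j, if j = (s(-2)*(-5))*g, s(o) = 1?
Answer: -263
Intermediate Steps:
j = 25 (j = (1*(-5))*(-5) = -5*(-5) = 25)
18*(-16) + j = 18*(-16) + 25 = -288 + 25 = -263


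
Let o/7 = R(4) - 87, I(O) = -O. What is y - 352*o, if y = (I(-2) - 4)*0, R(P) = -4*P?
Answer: 253792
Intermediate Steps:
o = -721 (o = 7*(-4*4 - 87) = 7*(-16 - 87) = 7*(-103) = -721)
y = 0 (y = (-1*(-2) - 4)*0 = (2 - 4)*0 = -2*0 = 0)
y - 352*o = 0 - 352*(-721) = 0 + 253792 = 253792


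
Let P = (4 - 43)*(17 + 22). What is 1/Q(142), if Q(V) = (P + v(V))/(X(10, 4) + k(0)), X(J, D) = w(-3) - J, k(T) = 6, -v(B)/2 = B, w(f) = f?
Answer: 7/1805 ≈ 0.0038781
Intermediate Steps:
v(B) = -2*B
P = -1521 (P = -39*39 = -1521)
X(J, D) = -3 - J
Q(V) = 1521/7 + 2*V/7 (Q(V) = (-1521 - 2*V)/((-3 - 1*10) + 6) = (-1521 - 2*V)/((-3 - 10) + 6) = (-1521 - 2*V)/(-13 + 6) = (-1521 - 2*V)/(-7) = (-1521 - 2*V)*(-⅐) = 1521/7 + 2*V/7)
1/Q(142) = 1/(1521/7 + (2/7)*142) = 1/(1521/7 + 284/7) = 1/(1805/7) = 7/1805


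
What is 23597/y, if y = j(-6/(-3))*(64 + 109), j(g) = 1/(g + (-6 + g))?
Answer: -47194/173 ≈ -272.80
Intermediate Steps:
j(g) = 1/(-6 + 2*g)
y = -173/2 (y = (1/(2*(-3 - 6/(-3))))*(64 + 109) = (1/(2*(-3 - 6*(-⅓))))*173 = (1/(2*(-3 + 2)))*173 = ((½)/(-1))*173 = ((½)*(-1))*173 = -½*173 = -173/2 ≈ -86.500)
23597/y = 23597/(-173/2) = 23597*(-2/173) = -47194/173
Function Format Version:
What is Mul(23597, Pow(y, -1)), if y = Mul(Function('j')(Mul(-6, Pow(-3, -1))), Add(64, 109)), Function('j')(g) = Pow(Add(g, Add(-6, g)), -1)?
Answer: Rational(-47194, 173) ≈ -272.80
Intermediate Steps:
Function('j')(g) = Pow(Add(-6, Mul(2, g)), -1)
y = Rational(-173, 2) (y = Mul(Mul(Rational(1, 2), Pow(Add(-3, Mul(-6, Pow(-3, -1))), -1)), Add(64, 109)) = Mul(Mul(Rational(1, 2), Pow(Add(-3, Mul(-6, Rational(-1, 3))), -1)), 173) = Mul(Mul(Rational(1, 2), Pow(Add(-3, 2), -1)), 173) = Mul(Mul(Rational(1, 2), Pow(-1, -1)), 173) = Mul(Mul(Rational(1, 2), -1), 173) = Mul(Rational(-1, 2), 173) = Rational(-173, 2) ≈ -86.500)
Mul(23597, Pow(y, -1)) = Mul(23597, Pow(Rational(-173, 2), -1)) = Mul(23597, Rational(-2, 173)) = Rational(-47194, 173)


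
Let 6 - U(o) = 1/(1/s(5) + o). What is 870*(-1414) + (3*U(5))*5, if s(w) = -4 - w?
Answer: -54124095/44 ≈ -1.2301e+6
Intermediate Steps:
U(o) = 6 - 1/(-1/9 + o) (U(o) = 6 - 1/(1/(-4 - 1*5) + o) = 6 - 1/(1/(-4 - 5) + o) = 6 - 1/(1/(-9) + o) = 6 - 1/(-1/9 + o))
870*(-1414) + (3*U(5))*5 = 870*(-1414) + (3*(3*(-5 + 18*5)/(-1 + 9*5)))*5 = -1230180 + (3*(3*(-5 + 90)/(-1 + 45)))*5 = -1230180 + (3*(3*85/44))*5 = -1230180 + (3*(3*(1/44)*85))*5 = -1230180 + (3*(255/44))*5 = -1230180 + (765/44)*5 = -1230180 + 3825/44 = -54124095/44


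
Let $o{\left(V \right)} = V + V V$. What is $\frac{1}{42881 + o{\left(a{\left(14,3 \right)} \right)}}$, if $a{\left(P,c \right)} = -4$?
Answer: $\frac{1}{42893} \approx 2.3314 \cdot 10^{-5}$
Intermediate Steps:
$o{\left(V \right)} = V + V^{2}$
$\frac{1}{42881 + o{\left(a{\left(14,3 \right)} \right)}} = \frac{1}{42881 - 4 \left(1 - 4\right)} = \frac{1}{42881 - -12} = \frac{1}{42881 + 12} = \frac{1}{42893}$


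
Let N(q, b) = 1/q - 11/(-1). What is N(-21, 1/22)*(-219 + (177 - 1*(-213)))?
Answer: 13110/7 ≈ 1872.9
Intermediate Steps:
N(q, b) = 11 + 1/q (N(q, b) = 1/q - 11*(-1) = 1/q + 11 = 11 + 1/q)
N(-21, 1/22)*(-219 + (177 - 1*(-213))) = (11 + 1/(-21))*(-219 + (177 - 1*(-213))) = (11 - 1/21)*(-219 + (177 + 213)) = 230*(-219 + 390)/21 = (230/21)*171 = 13110/7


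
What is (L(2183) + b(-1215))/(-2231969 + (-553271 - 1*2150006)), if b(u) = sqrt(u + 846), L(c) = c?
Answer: -2183/4935246 - I*sqrt(41)/1645082 ≈ -0.00044233 - 3.8923e-6*I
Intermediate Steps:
b(u) = sqrt(846 + u)
(L(2183) + b(-1215))/(-2231969 + (-553271 - 1*2150006)) = (2183 + sqrt(846 - 1215))/(-2231969 + (-553271 - 1*2150006)) = (2183 + sqrt(-369))/(-2231969 + (-553271 - 2150006)) = (2183 + 3*I*sqrt(41))/(-2231969 - 2703277) = (2183 + 3*I*sqrt(41))/(-4935246) = (2183 + 3*I*sqrt(41))*(-1/4935246) = -2183/4935246 - I*sqrt(41)/1645082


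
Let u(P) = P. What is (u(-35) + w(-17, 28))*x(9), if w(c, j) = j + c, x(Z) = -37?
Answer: 888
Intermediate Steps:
w(c, j) = c + j
(u(-35) + w(-17, 28))*x(9) = (-35 + (-17 + 28))*(-37) = (-35 + 11)*(-37) = -24*(-37) = 888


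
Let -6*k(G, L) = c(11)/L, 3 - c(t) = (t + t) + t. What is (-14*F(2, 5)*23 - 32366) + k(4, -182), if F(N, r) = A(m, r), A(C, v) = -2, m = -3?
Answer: -5773409/182 ≈ -31722.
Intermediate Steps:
c(t) = 3 - 3*t (c(t) = 3 - ((t + t) + t) = 3 - (2*t + t) = 3 - 3*t)
F(N, r) = -2
k(G, L) = 5/L (k(G, L) = -(3 - 3*11)/(6*L) = -(3 - 33)/(6*L) = -(-5)/L = 5/L)
(-14*F(2, 5)*23 - 32366) + k(4, -182) = (-14*(-2)*23 - 32366) + 5/(-182) = (28*23 - 32366) + 5*(-1/182) = (644 - 32366) - 5/182 = -31722 - 5/182 = -5773409/182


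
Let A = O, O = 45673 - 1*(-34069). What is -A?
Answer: -79742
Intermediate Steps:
O = 79742 (O = 45673 + 34069 = 79742)
A = 79742
-A = -1*79742 = -79742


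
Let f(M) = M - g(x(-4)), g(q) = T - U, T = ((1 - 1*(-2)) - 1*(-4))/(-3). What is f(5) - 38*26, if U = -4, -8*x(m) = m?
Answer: -2954/3 ≈ -984.67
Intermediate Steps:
x(m) = -m/8
T = -7/3 (T = ((1 + 2) + 4)*(-1/3) = (3 + 4)*(-1/3) = 7*(-1/3) = -7/3 ≈ -2.3333)
g(q) = 5/3 (g(q) = -7/3 - 1*(-4) = -7/3 + 4 = 5/3)
f(M) = -5/3 + M (f(M) = M - 1*5/3 = M - 5/3 = -5/3 + M)
f(5) - 38*26 = (-5/3 + 5) - 38*26 = 10/3 - 988 = -2954/3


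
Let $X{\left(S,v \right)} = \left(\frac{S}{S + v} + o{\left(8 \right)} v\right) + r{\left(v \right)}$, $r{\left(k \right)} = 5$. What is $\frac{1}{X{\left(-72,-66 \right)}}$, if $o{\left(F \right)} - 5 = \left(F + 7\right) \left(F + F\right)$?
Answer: $- \frac{23}{371783} \approx -6.1864 \cdot 10^{-5}$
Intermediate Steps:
$o{\left(F \right)} = 5 + 2 F \left(7 + F\right)$ ($o{\left(F \right)} = 5 + \left(F + 7\right) \left(F + F\right) = 5 + \left(7 + F\right) 2 F = 5 + 2 F \left(7 + F\right)$)
$X{\left(S,v \right)} = 5 + 245 v + \frac{S}{S + v}$ ($X{\left(S,v \right)} = \left(\frac{S}{S + v} + \left(5 + 2 \cdot 8^{2} + 14 \cdot 8\right) v\right) + 5 = \left(\frac{S}{S + v} + \left(5 + 2 \cdot 64 + 112\right) v\right) + 5 = \left(\frac{S}{S + v} + \left(5 + 128 + 112\right) v\right) + 5 = \left(\frac{S}{S + v} + 245 v\right) + 5 = \left(245 v + \frac{S}{S + v}\right) + 5 = 5 + 245 v + \frac{S}{S + v}$)
$\frac{1}{X{\left(-72,-66 \right)}} = \frac{1}{\frac{1}{-72 - 66} \left(5 \left(-66\right) + 6 \left(-72\right) + 245 \left(-66\right)^{2} + 245 \left(-72\right) \left(-66\right)\right)} = \frac{1}{\frac{1}{-138} \left(-330 - 432 + 245 \cdot 4356 + 1164240\right)} = \frac{1}{\left(- \frac{1}{138}\right) \left(-330 - 432 + 1067220 + 1164240\right)} = \frac{1}{\left(- \frac{1}{138}\right) 2230698} = \frac{1}{- \frac{371783}{23}} = - \frac{23}{371783}$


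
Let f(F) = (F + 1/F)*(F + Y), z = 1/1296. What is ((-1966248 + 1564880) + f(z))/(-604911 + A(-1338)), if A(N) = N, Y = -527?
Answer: 1821307409135/1018265520384 ≈ 1.7886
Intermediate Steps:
z = 1/1296 ≈ 0.00077160
f(F) = (-527 + F)*(F + 1/F) (f(F) = (F + 1/F)*(F - 527) = (F + 1/F)*(-527 + F) = (-527 + F)*(F + 1/F))
((-1966248 + 1564880) + f(z))/(-604911 + A(-1338)) = ((-1966248 + 1564880) + (1 + (1/1296)² - 527*1/1296 - 527/1/1296))/(-604911 - 1338) = (-401368 + (1 + 1/1679616 - 527/1296 - 527*1296))/(-606249) = (-401368 + (1 + 1/1679616 - 527/1296 - 682992))*(-1/606249) = (-401368 - 1147163294447/1679616)*(-1/606249) = -1821307409135/1679616*(-1/606249) = 1821307409135/1018265520384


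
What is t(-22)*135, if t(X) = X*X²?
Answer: -1437480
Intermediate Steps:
t(X) = X³
t(-22)*135 = (-22)³*135 = -10648*135 = -1437480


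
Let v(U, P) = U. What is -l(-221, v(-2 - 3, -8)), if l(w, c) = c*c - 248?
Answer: 223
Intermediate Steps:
l(w, c) = -248 + c² (l(w, c) = c² - 248 = -248 + c²)
-l(-221, v(-2 - 3, -8)) = -(-248 + (-2 - 3)²) = -(-248 + (-5)²) = -(-248 + 25) = -1*(-223) = 223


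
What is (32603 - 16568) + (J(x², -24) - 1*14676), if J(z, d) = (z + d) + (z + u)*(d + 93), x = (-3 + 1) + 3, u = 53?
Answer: 5062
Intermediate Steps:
x = 1 (x = -2 + 3 = 1)
J(z, d) = d + z + (53 + z)*(93 + d) (J(z, d) = (z + d) + (z + 53)*(d + 93) = (d + z) + (53 + z)*(93 + d) = d + z + (53 + z)*(93 + d))
(32603 - 16568) + (J(x², -24) - 1*14676) = (32603 - 16568) + ((4929 + 54*(-24) + 94*1² - 24*1²) - 1*14676) = 16035 + ((4929 - 1296 + 94*1 - 24*1) - 14676) = 16035 + ((4929 - 1296 + 94 - 24) - 14676) = 16035 + (3703 - 14676) = 16035 - 10973 = 5062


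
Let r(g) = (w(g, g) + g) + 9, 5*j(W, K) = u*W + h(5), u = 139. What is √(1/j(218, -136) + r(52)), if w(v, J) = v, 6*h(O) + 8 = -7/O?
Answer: √93372560013047/909013 ≈ 10.630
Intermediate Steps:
h(O) = -4/3 - 7/(6*O) (h(O) = -4/3 + (-7/O)/6 = -4/3 - 7/(6*O))
j(W, K) = -47/150 + 139*W/5 (j(W, K) = (139*W + (⅙)*(-7 - 8*5)/5)/5 = (139*W + (⅙)*(⅕)*(-7 - 40))/5 = (139*W + (⅙)*(⅕)*(-47))/5 = (139*W - 47/30)/5 = (-47/30 + 139*W)/5 = -47/150 + 139*W/5)
r(g) = 9 + 2*g (r(g) = (g + g) + 9 = 2*g + 9 = 9 + 2*g)
√(1/j(218, -136) + r(52)) = √(1/(-47/150 + (139/5)*218) + (9 + 2*52)) = √(1/(-47/150 + 30302/5) + (9 + 104)) = √(1/(909013/150) + 113) = √(150/909013 + 113) = √(102718619/909013) = √93372560013047/909013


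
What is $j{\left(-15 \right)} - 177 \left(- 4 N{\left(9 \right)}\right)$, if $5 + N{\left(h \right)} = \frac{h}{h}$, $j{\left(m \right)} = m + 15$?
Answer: $-2832$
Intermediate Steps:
$j{\left(m \right)} = 15 + m$
$N{\left(h \right)} = -4$ ($N{\left(h \right)} = -5 + \frac{h}{h} = -5 + 1 = -4$)
$j{\left(-15 \right)} - 177 \left(- 4 N{\left(9 \right)}\right) = \left(15 - 15\right) - 177 \left(\left(-4\right) \left(-4\right)\right) = 0 - 2832 = -2832$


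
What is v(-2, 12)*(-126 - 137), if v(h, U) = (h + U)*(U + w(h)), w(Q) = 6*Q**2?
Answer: -94680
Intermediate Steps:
v(h, U) = (U + h)*(U + 6*h**2) (v(h, U) = (h + U)*(U + 6*h**2) = (U + h)*(U + 6*h**2))
v(-2, 12)*(-126 - 137) = (12**2 + 6*(-2)**3 + 12*(-2) + 6*12*(-2)**2)*(-126 - 137) = (144 + 6*(-8) - 24 + 6*12*4)*(-263) = (144 - 48 - 24 + 288)*(-263) = 360*(-263) = -94680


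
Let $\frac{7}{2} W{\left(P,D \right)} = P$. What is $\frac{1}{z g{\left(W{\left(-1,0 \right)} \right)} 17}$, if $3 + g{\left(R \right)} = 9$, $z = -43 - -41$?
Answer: $- \frac{1}{204} \approx -0.004902$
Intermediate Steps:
$z = -2$ ($z = -43 + 41 = -2$)
$W{\left(P,D \right)} = \frac{2 P}{7}$
$g{\left(R \right)} = 6$ ($g{\left(R \right)} = -3 + 9 = 6$)
$\frac{1}{z g{\left(W{\left(-1,0 \right)} \right)} 17} = \frac{1}{\left(-2\right) 6 \cdot 17} = \frac{1}{\left(-12\right) 17} = \frac{1}{-204} = - \frac{1}{204}$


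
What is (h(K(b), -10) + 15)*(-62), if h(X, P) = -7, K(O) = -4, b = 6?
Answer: -496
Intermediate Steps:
(h(K(b), -10) + 15)*(-62) = (-7 + 15)*(-62) = 8*(-62) = -496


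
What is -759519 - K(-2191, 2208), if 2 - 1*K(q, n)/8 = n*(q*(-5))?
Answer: 192749585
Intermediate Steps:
K(q, n) = 16 + 40*n*q (K(q, n) = 16 - 8*n*q*(-5) = 16 - 8*n*(-5*q) = 16 - (-40)*n*q = 16 + 40*n*q)
-759519 - K(-2191, 2208) = -759519 - (16 + 40*2208*(-2191)) = -759519 - (16 - 193509120) = -759519 - 1*(-193509104) = -759519 + 193509104 = 192749585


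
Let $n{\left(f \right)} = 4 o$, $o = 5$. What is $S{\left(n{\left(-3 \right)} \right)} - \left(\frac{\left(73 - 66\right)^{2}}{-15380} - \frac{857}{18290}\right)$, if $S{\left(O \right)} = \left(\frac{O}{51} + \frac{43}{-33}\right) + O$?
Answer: $\frac{302034096587}{15780941220} \approx 19.139$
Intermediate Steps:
$n{\left(f \right)} = 20$ ($n{\left(f \right)} = 4 \cdot 5 = 20$)
$S{\left(O \right)} = - \frac{43}{33} + \frac{52 O}{51}$ ($S{\left(O \right)} = \left(O \frac{1}{51} + 43 \left(- \frac{1}{33}\right)\right) + O = \left(\frac{O}{51} - \frac{43}{33}\right) + O = \left(- \frac{43}{33} + \frac{O}{51}\right) + O = - \frac{43}{33} + \frac{52 O}{51}$)
$S{\left(n{\left(-3 \right)} \right)} - \left(\frac{\left(73 - 66\right)^{2}}{-15380} - \frac{857}{18290}\right) = \left(- \frac{43}{33} + \frac{52}{51} \cdot 20\right) - \left(\frac{\left(73 - 66\right)^{2}}{-15380} - \frac{857}{18290}\right) = \left(- \frac{43}{33} + \frac{1040}{51}\right) - \left(7^{2} \left(- \frac{1}{15380}\right) - \frac{857}{18290}\right) = \frac{10709}{561} - \left(49 \left(- \frac{1}{15380}\right) - \frac{857}{18290}\right) = \frac{10709}{561} - \left(- \frac{49}{15380} - \frac{857}{18290}\right) = \frac{10709}{561} - - \frac{1407687}{28130020} = \frac{10709}{561} + \frac{1407687}{28130020} = \frac{302034096587}{15780941220}$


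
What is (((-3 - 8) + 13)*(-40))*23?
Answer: -1840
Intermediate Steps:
(((-3 - 8) + 13)*(-40))*23 = ((-11 + 13)*(-40))*23 = (2*(-40))*23 = -80*23 = -1840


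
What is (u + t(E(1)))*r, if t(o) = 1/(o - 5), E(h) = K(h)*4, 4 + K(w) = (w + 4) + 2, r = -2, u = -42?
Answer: 586/7 ≈ 83.714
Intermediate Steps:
K(w) = 2 + w (K(w) = -4 + ((w + 4) + 2) = -4 + ((4 + w) + 2) = -4 + (6 + w) = 2 + w)
E(h) = 8 + 4*h (E(h) = (2 + h)*4 = 8 + 4*h)
t(o) = 1/(-5 + o)
(u + t(E(1)))*r = (-42 + 1/(-5 + (8 + 4*1)))*(-2) = (-42 + 1/(-5 + (8 + 4)))*(-2) = (-42 + 1/(-5 + 12))*(-2) = (-42 + 1/7)*(-2) = (-42 + ⅐)*(-2) = -293/7*(-2) = 586/7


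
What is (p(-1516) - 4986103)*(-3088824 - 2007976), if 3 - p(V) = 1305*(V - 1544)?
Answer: 5060103040000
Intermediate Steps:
p(V) = 2014923 - 1305*V (p(V) = 3 - 1305*(V - 1544) = 3 - 1305*(-1544 + V) = 3 - (-2014920 + 1305*V) = 3 + (2014920 - 1305*V) = 2014923 - 1305*V)
(p(-1516) - 4986103)*(-3088824 - 2007976) = ((2014923 - 1305*(-1516)) - 4986103)*(-3088824 - 2007976) = ((2014923 + 1978380) - 4986103)*(-5096800) = (3993303 - 4986103)*(-5096800) = -992800*(-5096800) = 5060103040000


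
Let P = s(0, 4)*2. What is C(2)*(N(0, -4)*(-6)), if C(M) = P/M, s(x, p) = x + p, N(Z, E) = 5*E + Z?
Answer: 480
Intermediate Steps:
N(Z, E) = Z + 5*E
s(x, p) = p + x
P = 8 (P = (4 + 0)*2 = 4*2 = 8)
C(M) = 8/M
C(2)*(N(0, -4)*(-6)) = (8/2)*((0 + 5*(-4))*(-6)) = (8*(1/2))*((0 - 20)*(-6)) = 4*(-20*(-6)) = 4*120 = 480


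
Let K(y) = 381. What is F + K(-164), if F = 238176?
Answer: 238557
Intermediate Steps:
F + K(-164) = 238176 + 381 = 238557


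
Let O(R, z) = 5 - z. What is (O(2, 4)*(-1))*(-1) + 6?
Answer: 7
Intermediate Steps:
(O(2, 4)*(-1))*(-1) + 6 = ((5 - 1*4)*(-1))*(-1) + 6 = ((5 - 4)*(-1))*(-1) + 6 = (1*(-1))*(-1) + 6 = -1*(-1) + 6 = 1 + 6 = 7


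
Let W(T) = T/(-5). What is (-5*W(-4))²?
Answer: 16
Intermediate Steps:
W(T) = -T/5 (W(T) = T*(-⅕) = -T/5)
(-5*W(-4))² = (-(-1)*(-4))² = (-5*⅘)² = (-4)² = 16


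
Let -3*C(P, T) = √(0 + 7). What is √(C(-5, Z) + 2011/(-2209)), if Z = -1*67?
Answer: √(-18099 - 6627*√7)/141 ≈ 1.3388*I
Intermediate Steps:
Z = -67
C(P, T) = -√7/3 (C(P, T) = -√(0 + 7)/3 = -√7/3)
√(C(-5, Z) + 2011/(-2209)) = √(-√7/3 + 2011/(-2209)) = √(-√7/3 + 2011*(-1/2209)) = √(-√7/3 - 2011/2209) = √(-2011/2209 - √7/3)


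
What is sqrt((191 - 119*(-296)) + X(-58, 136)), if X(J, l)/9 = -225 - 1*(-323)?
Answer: 3*sqrt(4033) ≈ 190.52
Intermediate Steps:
X(J, l) = 882 (X(J, l) = 9*(-225 - 1*(-323)) = 9*(-225 + 323) = 9*98 = 882)
sqrt((191 - 119*(-296)) + X(-58, 136)) = sqrt((191 - 119*(-296)) + 882) = sqrt((191 + 35224) + 882) = sqrt(35415 + 882) = sqrt(36297) = 3*sqrt(4033)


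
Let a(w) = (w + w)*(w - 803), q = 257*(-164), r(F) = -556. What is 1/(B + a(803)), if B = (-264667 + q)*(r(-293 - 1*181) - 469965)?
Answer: 1/144362900615 ≈ 6.9270e-12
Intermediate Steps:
q = -42148
a(w) = 2*w*(-803 + w) (a(w) = (2*w)*(-803 + w) = 2*w*(-803 + w))
B = 144362900615 (B = (-264667 - 42148)*(-556 - 469965) = -306815*(-470521) = 144362900615)
1/(B + a(803)) = 1/(144362900615 + 2*803*(-803 + 803)) = 1/(144362900615 + 2*803*0) = 1/(144362900615 + 0) = 1/144362900615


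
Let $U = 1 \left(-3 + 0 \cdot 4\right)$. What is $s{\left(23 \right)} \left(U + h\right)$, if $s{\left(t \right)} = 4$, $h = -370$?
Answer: $-1492$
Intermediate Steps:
$U = -3$ ($U = 1 \left(-3 + 0\right) = 1 \left(-3\right) = -3$)
$s{\left(23 \right)} \left(U + h\right) = 4 \left(-3 - 370\right) = 4 \left(-373\right) = -1492$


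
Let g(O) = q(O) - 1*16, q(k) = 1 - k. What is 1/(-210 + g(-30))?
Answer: -1/195 ≈ -0.0051282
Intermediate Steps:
g(O) = -15 - O (g(O) = (1 - O) - 1*16 = (1 - O) - 16 = -15 - O)
1/(-210 + g(-30)) = 1/(-210 + (-15 - 1*(-30))) = 1/(-210 + (-15 + 30)) = 1/(-210 + 15) = 1/(-195) = -1/195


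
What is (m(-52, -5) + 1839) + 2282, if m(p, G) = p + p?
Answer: 4017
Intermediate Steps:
m(p, G) = 2*p
(m(-52, -5) + 1839) + 2282 = (2*(-52) + 1839) + 2282 = (-104 + 1839) + 2282 = 1735 + 2282 = 4017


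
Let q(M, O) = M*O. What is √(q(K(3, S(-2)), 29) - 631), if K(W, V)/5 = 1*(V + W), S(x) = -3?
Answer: I*√631 ≈ 25.12*I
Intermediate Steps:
K(W, V) = 5*V + 5*W (K(W, V) = 5*(1*(V + W)) = 5*(V + W) = 5*V + 5*W)
√(q(K(3, S(-2)), 29) - 631) = √((5*(-3) + 5*3)*29 - 631) = √((-15 + 15)*29 - 631) = √(0*29 - 631) = √(0 - 631) = √(-631) = I*√631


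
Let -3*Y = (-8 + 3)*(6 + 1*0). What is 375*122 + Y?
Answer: 45760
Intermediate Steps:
Y = 10 (Y = -(-8 + 3)*(6 + 1*0)/3 = -(-5)*(6 + 0)/3 = -(-5)*6/3 = -⅓*(-30) = 10)
375*122 + Y = 375*122 + 10 = 45750 + 10 = 45760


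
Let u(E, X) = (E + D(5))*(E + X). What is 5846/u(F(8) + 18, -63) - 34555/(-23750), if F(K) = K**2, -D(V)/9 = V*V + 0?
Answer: -473227/679250 ≈ -0.69669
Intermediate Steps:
D(V) = -9*V**2 (D(V) = -9*(V*V + 0) = -9*(V**2 + 0) = -9*V**2)
u(E, X) = (-225 + E)*(E + X) (u(E, X) = (E - 9*5**2)*(E + X) = (E - 9*25)*(E + X) = (E - 225)*(E + X) = (-225 + E)*(E + X))
5846/u(F(8) + 18, -63) - 34555/(-23750) = 5846/((8**2 + 18)**2 - 225*(8**2 + 18) - 225*(-63) + (8**2 + 18)*(-63)) - 34555/(-23750) = 5846/((64 + 18)**2 - 225*(64 + 18) + 14175 + (64 + 18)*(-63)) - 34555*(-1/23750) = 5846/(82**2 - 225*82 + 14175 + 82*(-63)) + 6911/4750 = 5846/(6724 - 18450 + 14175 - 5166) + 6911/4750 = 5846/(-2717) + 6911/4750 = 5846*(-1/2717) + 6911/4750 = -5846/2717 + 6911/4750 = -473227/679250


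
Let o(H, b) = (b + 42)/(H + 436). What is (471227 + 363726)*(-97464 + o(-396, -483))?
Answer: -3255482581953/40 ≈ -8.1387e+10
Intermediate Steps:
o(H, b) = (42 + b)/(436 + H)
(471227 + 363726)*(-97464 + o(-396, -483)) = (471227 + 363726)*(-97464 + (42 - 483)/(436 - 396)) = 834953*(-97464 - 441/40) = 834953*(-3899001/40) = -3255482581953/40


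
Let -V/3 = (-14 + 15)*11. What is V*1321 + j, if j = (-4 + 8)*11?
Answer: -43549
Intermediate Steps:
V = -33 (V = -3*(-14 + 15)*11 = -3*11 = -33)
j = 44 (j = 4*11 = 44)
V*1321 + j = -33*1321 + 44 = -43593 + 44 = -43549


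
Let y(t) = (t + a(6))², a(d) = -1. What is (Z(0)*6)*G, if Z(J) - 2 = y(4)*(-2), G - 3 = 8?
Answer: -1056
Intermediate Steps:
G = 11 (G = 3 + 8 = 11)
y(t) = (-1 + t)² (y(t) = (t - 1)² = (-1 + t)²)
Z(J) = -16 (Z(J) = 2 + (-1 + 4)²*(-2) = 2 + 3²*(-2) = 2 + 9*(-2) = 2 - 18 = -16)
(Z(0)*6)*G = -16*6*11 = -96*11 = -1056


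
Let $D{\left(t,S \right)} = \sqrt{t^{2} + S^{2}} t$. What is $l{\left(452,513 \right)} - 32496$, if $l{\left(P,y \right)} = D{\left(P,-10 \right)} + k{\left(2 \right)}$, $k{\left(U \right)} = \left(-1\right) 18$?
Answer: $-32514 + 904 \sqrt{51101} \approx 1.7184 \cdot 10^{5}$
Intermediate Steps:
$k{\left(U \right)} = -18$
$D{\left(t,S \right)} = t \sqrt{S^{2} + t^{2}}$ ($D{\left(t,S \right)} = \sqrt{S^{2} + t^{2}} t = t \sqrt{S^{2} + t^{2}}$)
$l{\left(P,y \right)} = -18 + P \sqrt{100 + P^{2}}$ ($l{\left(P,y \right)} = P \sqrt{\left(-10\right)^{2} + P^{2}} - 18 = P \sqrt{100 + P^{2}} - 18 = -18 + P \sqrt{100 + P^{2}}$)
$l{\left(452,513 \right)} - 32496 = \left(-18 + 452 \sqrt{100 + 452^{2}}\right) - 32496 = \left(-18 + 452 \sqrt{100 + 204304}\right) - 32496 = \left(-18 + 452 \sqrt{204404}\right) - 32496 = \left(-18 + 452 \cdot 2 \sqrt{51101}\right) - 32496 = \left(-18 + 904 \sqrt{51101}\right) - 32496 = -32514 + 904 \sqrt{51101}$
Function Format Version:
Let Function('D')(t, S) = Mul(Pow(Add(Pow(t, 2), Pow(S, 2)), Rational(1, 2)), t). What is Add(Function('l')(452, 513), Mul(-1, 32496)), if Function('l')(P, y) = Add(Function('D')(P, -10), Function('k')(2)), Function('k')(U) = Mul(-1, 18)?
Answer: Add(-32514, Mul(904, Pow(51101, Rational(1, 2)))) ≈ 1.7184e+5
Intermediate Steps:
Function('k')(U) = -18
Function('D')(t, S) = Mul(t, Pow(Add(Pow(S, 2), Pow(t, 2)), Rational(1, 2))) (Function('D')(t, S) = Mul(Pow(Add(Pow(S, 2), Pow(t, 2)), Rational(1, 2)), t) = Mul(t, Pow(Add(Pow(S, 2), Pow(t, 2)), Rational(1, 2))))
Function('l')(P, y) = Add(-18, Mul(P, Pow(Add(100, Pow(P, 2)), Rational(1, 2)))) (Function('l')(P, y) = Add(Mul(P, Pow(Add(Pow(-10, 2), Pow(P, 2)), Rational(1, 2))), -18) = Add(Mul(P, Pow(Add(100, Pow(P, 2)), Rational(1, 2))), -18) = Add(-18, Mul(P, Pow(Add(100, Pow(P, 2)), Rational(1, 2)))))
Add(Function('l')(452, 513), Mul(-1, 32496)) = Add(Add(-18, Mul(452, Pow(Add(100, Pow(452, 2)), Rational(1, 2)))), Mul(-1, 32496)) = Add(Add(-18, Mul(452, Pow(Add(100, 204304), Rational(1, 2)))), -32496) = Add(Add(-18, Mul(452, Pow(204404, Rational(1, 2)))), -32496) = Add(Add(-18, Mul(452, Mul(2, Pow(51101, Rational(1, 2))))), -32496) = Add(Add(-18, Mul(904, Pow(51101, Rational(1, 2)))), -32496) = Add(-32514, Mul(904, Pow(51101, Rational(1, 2))))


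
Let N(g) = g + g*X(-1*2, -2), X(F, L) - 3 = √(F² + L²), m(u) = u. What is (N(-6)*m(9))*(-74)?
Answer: 15984 + 7992*√2 ≈ 27286.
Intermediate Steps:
X(F, L) = 3 + √(F² + L²)
N(g) = g + g*(3 + 2*√2) (N(g) = g + g*(3 + √((-1*2)² + (-2)²)) = g + g*(3 + √((-2)² + 4)) = g + g*(3 + √(4 + 4)) = g + g*(3 + √8) = g + g*(3 + 2*√2))
(N(-6)*m(9))*(-74) = ((2*(-6)*(2 + √2))*9)*(-74) = ((-24 - 12*√2)*9)*(-74) = (-216 - 108*√2)*(-74) = 15984 + 7992*√2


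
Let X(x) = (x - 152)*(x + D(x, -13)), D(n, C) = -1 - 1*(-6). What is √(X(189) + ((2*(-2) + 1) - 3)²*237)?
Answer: √15710 ≈ 125.34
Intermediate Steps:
D(n, C) = 5 (D(n, C) = -1 + 6 = 5)
X(x) = (-152 + x)*(5 + x) (X(x) = (x - 152)*(x + 5) = (-152 + x)*(5 + x))
√(X(189) + ((2*(-2) + 1) - 3)²*237) = √((-760 + 189² - 147*189) + ((2*(-2) + 1) - 3)²*237) = √((-760 + 35721 - 27783) + ((-4 + 1) - 3)²*237) = √(7178 + (-3 - 3)²*237) = √(7178 + (-6)²*237) = √(7178 + 36*237) = √(7178 + 8532) = √15710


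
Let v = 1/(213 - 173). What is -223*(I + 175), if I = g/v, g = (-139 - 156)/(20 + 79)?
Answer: -1232075/99 ≈ -12445.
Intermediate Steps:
g = -295/99 ≈ -2.9798
v = 1/40 ≈ 0.025000
I = -11800/99 (I = -295/(99*1/40) = -295/99*40 = -11800/99 ≈ -119.19)
-223*(I + 175) = -223*(-11800/99 + 175) = -223*5525/99 = -1232075/99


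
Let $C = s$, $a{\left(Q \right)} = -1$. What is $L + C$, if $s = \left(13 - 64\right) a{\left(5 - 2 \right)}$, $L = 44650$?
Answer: $44701$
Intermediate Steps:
$s = 51$ ($s = \left(13 - 64\right) \left(-1\right) = \left(-51\right) \left(-1\right) = 51$)
$C = 51$
$L + C = 44650 + 51 = 44701$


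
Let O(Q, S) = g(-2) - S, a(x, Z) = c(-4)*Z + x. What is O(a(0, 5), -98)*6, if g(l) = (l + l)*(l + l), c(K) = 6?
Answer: 684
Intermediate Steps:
g(l) = 4*l**2 (g(l) = (2*l)*(2*l) = 4*l**2)
a(x, Z) = x + 6*Z (a(x, Z) = 6*Z + x = x + 6*Z)
O(Q, S) = 16 - S (O(Q, S) = 4*(-2)**2 - S = 4*4 - S = 16 - S)
O(a(0, 5), -98)*6 = (16 - 1*(-98))*6 = (16 + 98)*6 = 114*6 = 684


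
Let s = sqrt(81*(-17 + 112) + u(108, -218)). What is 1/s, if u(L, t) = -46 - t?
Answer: sqrt(7867)/7867 ≈ 0.011274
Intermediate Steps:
s = sqrt(7867) (s = sqrt(81*(-17 + 112) + (-46 - 1*(-218))) = sqrt(81*95 + (-46 + 218)) = sqrt(7695 + 172) = sqrt(7867) ≈ 88.696)
1/s = 1/(sqrt(7867)) = sqrt(7867)/7867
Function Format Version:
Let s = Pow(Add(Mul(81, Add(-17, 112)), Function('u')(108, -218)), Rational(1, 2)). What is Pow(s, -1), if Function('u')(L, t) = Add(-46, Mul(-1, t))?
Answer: Mul(Rational(1, 7867), Pow(7867, Rational(1, 2))) ≈ 0.011274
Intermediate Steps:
s = Pow(7867, Rational(1, 2)) (s = Pow(Add(Mul(81, Add(-17, 112)), Add(-46, Mul(-1, -218))), Rational(1, 2)) = Pow(Add(Mul(81, 95), Add(-46, 218)), Rational(1, 2)) = Pow(Add(7695, 172), Rational(1, 2)) = Pow(7867, Rational(1, 2)) ≈ 88.696)
Pow(s, -1) = Pow(Pow(7867, Rational(1, 2)), -1) = Mul(Rational(1, 7867), Pow(7867, Rational(1, 2)))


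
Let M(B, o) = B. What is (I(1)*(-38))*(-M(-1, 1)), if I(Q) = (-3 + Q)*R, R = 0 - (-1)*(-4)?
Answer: -304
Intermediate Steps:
R = -4 (R = 0 - 1*4 = 0 - 4 = -4)
I(Q) = 12 - 4*Q (I(Q) = (-3 + Q)*(-4) = 12 - 4*Q)
(I(1)*(-38))*(-M(-1, 1)) = ((12 - 4*1)*(-38))*(-1*(-1)) = ((12 - 4)*(-38))*1 = (8*(-38))*1 = -304*1 = -304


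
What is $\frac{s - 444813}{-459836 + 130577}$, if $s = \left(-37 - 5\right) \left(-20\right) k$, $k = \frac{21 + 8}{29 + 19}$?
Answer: $\frac{888611}{658518} \approx 1.3494$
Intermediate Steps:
$k = \frac{29}{48} \approx 0.60417$
$s = \frac{1015}{2}$ ($s = \left(-37 - 5\right) \left(-20\right) \frac{29}{48} = \left(-42\right) \left(-20\right) \frac{29}{48} = 840 \cdot \frac{29}{48} = \frac{1015}{2} \approx 507.5$)
$\frac{s - 444813}{-459836 + 130577} = \frac{\frac{1015}{2} - 444813}{-459836 + 130577} = - \frac{888611}{2 \left(-329259\right)} = \left(- \frac{888611}{2}\right) \left(- \frac{1}{329259}\right) = \frac{888611}{658518}$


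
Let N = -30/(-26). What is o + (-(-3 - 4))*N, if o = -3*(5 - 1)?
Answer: -51/13 ≈ -3.9231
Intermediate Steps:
N = 15/13 (N = -30*(-1/26) = 15/13 ≈ 1.1538)
o = -12 (o = -3*4 = -12)
o + (-(-3 - 4))*N = -12 - (-3 - 4)*(15/13) = -12 - 1*(-7)*(15/13) = -12 + 7*(15/13) = -12 + 105/13 = -51/13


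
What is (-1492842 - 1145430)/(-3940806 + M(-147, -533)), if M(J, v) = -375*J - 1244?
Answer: 376896/555275 ≈ 0.67876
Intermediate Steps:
M(J, v) = -1244 - 375*J
(-1492842 - 1145430)/(-3940806 + M(-147, -533)) = (-1492842 - 1145430)/(-3940806 + (-1244 - 375*(-147))) = -2638272/(-3940806 + (-1244 + 55125)) = -2638272/(-3940806 + 53881) = -2638272/(-3886925) = -2638272*(-1/3886925) = 376896/555275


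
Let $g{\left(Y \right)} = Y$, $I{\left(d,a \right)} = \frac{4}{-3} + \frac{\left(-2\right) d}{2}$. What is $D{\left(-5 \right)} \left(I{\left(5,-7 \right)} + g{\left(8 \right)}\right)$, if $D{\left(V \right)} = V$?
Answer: $- \frac{25}{3} \approx -8.3333$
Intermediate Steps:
$I{\left(d,a \right)} = - \frac{4}{3} - d$ ($I{\left(d,a \right)} = 4 \left(- \frac{1}{3}\right) + - 2 d \frac{1}{2} = - \frac{4}{3} - d$)
$D{\left(-5 \right)} \left(I{\left(5,-7 \right)} + g{\left(8 \right)}\right) = - 5 \left(\left(- \frac{4}{3} - 5\right) + 8\right) = - 5 \left(- \frac{19}{3} + 8\right) = \left(-5\right) \frac{5}{3} = - \frac{25}{3}$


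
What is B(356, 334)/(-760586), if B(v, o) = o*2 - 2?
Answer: -333/380293 ≈ -0.00087564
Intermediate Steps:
B(v, o) = -2 + 2*o (B(v, o) = 2*o - 2 = -2 + 2*o)
B(356, 334)/(-760586) = (-2 + 2*334)/(-760586) = (-2 + 668)*(-1/760586) = 666*(-1/760586) = -333/380293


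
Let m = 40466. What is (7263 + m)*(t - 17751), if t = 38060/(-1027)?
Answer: -871929456673/1027 ≈ -8.4901e+8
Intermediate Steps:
t = -38060/1027 (t = 38060*(-1/1027) = -38060/1027 ≈ -37.059)
(7263 + m)*(t - 17751) = (7263 + 40466)*(-38060/1027 - 17751) = 47729*(-18268337/1027) = -871929456673/1027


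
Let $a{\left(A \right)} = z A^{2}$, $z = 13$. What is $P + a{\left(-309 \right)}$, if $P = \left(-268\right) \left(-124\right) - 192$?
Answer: $1274293$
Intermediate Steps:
$P = 33040$ ($P = 33232 - 192 = 33040$)
$a{\left(A \right)} = 13 A^{2}$
$P + a{\left(-309 \right)} = 33040 + 13 \left(-309\right)^{2} = 33040 + 13 \cdot 95481 = 33040 + 1241253 = 1274293$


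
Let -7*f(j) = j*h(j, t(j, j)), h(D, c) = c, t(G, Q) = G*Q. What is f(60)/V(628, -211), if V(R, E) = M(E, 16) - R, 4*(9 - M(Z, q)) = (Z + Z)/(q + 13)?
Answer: 4176000/83279 ≈ 50.145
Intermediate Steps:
M(Z, q) = 9 - Z/(2*(13 + q)) (M(Z, q) = 9 - (Z + Z)/(4*(q + 13)) = 9 - 2*Z/(4*(13 + q)) = 9 - Z/(2*(13 + q)))
f(j) = -j³/7 (f(j) = -j*j*j/7 = -j*j²/7 = -j³/7)
V(R, E) = 9 - R - E/58 (V(R, E) = (234 - E + 18*16)/(2*(13 + 16)) - R = (½)*(234 - E + 288)/29 - R = (½)*(1/29)*(522 - E) - R = (9 - E/58) - R = 9 - R - E/58)
f(60)/V(628, -211) = (-⅐*60³)/(9 - 1*628 - 1/58*(-211)) = (-⅐*216000)/(9 - 628 + 211/58) = -216000/(7*(-35691/58)) = -216000/7*(-58/35691) = 4176000/83279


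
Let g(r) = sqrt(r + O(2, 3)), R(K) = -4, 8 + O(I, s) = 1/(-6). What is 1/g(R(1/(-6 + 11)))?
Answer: -I*sqrt(438)/73 ≈ -0.28669*I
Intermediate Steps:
O(I, s) = -49/6 (O(I, s) = -8 + 1/(-6) = -8 - 1/6 = -49/6)
g(r) = sqrt(-49/6 + r) (g(r) = sqrt(r - 49/6) = sqrt(-49/6 + r))
1/g(R(1/(-6 + 11))) = 1/(sqrt(-294 + 36*(-4))/6) = 1/(sqrt(-294 - 144)/6) = 1/(sqrt(-438)/6) = 1/((I*sqrt(438))/6) = 1/(I*sqrt(438)/6) = -I*sqrt(438)/73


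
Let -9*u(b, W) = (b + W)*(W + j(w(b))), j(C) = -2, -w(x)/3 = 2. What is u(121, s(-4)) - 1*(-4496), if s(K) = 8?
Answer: 4410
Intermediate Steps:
w(x) = -6 (w(x) = -3*2 = -6)
u(b, W) = -(-2 + W)*(W + b)/9 (u(b, W) = -(b + W)*(W - 2)/9 = -(W + b)*(-2 + W)/9 = -(-2 + W)*(W + b)/9)
u(121, s(-4)) - 1*(-4496) = (-⅑*8² + (2/9)*8 + (2/9)*121 - ⅑*8*121) - 1*(-4496) = (-⅑*64 + 16/9 + 242/9 - 968/9) + 4496 = (-64/9 + 16/9 + 242/9 - 968/9) + 4496 = -86 + 4496 = 4410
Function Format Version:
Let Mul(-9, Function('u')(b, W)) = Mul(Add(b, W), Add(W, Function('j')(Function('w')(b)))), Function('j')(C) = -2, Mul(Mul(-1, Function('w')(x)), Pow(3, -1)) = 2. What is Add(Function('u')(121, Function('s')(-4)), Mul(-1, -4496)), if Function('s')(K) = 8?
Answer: 4410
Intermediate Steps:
Function('w')(x) = -6 (Function('w')(x) = Mul(-3, 2) = -6)
Function('u')(b, W) = Mul(Rational(-1, 9), Add(-2, W), Add(W, b)) (Function('u')(b, W) = Mul(Rational(-1, 9), Mul(Add(b, W), Add(W, -2))) = Mul(Rational(-1, 9), Mul(Add(W, b), Add(-2, W))) = Mul(Rational(-1, 9), Mul(Add(-2, W), Add(W, b))) = Mul(Rational(-1, 9), Add(-2, W), Add(W, b)))
Add(Function('u')(121, Function('s')(-4)), Mul(-1, -4496)) = Add(Add(Mul(Rational(-1, 9), Pow(8, 2)), Mul(Rational(2, 9), 8), Mul(Rational(2, 9), 121), Mul(Rational(-1, 9), 8, 121)), Mul(-1, -4496)) = Add(Add(Mul(Rational(-1, 9), 64), Rational(16, 9), Rational(242, 9), Rational(-968, 9)), 4496) = Add(Add(Rational(-64, 9), Rational(16, 9), Rational(242, 9), Rational(-968, 9)), 4496) = Add(-86, 4496) = 4410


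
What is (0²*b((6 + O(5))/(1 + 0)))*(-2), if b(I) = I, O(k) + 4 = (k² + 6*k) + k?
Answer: 0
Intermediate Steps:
O(k) = -4 + k² + 7*k (O(k) = -4 + ((k² + 6*k) + k) = -4 + (k² + 7*k) = -4 + k² + 7*k)
(0²*b((6 + O(5))/(1 + 0)))*(-2) = (0²*((6 + (-4 + 5² + 7*5))/(1 + 0)))*(-2) = (0*((6 + (-4 + 25 + 35))/1))*(-2) = (0*((6 + 56)*1))*(-2) = (0*(62*1))*(-2) = (0*62)*(-2) = 0*(-2) = 0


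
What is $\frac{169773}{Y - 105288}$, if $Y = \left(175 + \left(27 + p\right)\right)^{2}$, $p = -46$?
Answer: $- \frac{56591}{26984} \approx -2.0972$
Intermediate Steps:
$Y = 24336$ ($Y = \left(175 + \left(27 - 46\right)\right)^{2} = \left(175 - 19\right)^{2} = 156^{2} = 24336$)
$\frac{169773}{Y - 105288} = \frac{169773}{24336 - 105288} = \frac{169773}{-80952} = 169773 \left(- \frac{1}{80952}\right) = - \frac{56591}{26984}$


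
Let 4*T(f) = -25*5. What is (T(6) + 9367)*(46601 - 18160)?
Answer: 1062072263/4 ≈ 2.6552e+8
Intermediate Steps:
T(f) = -125/4 (T(f) = (-25*5)/4 = (¼)*(-125) = -125/4)
(T(6) + 9367)*(46601 - 18160) = (-125/4 + 9367)*(46601 - 18160) = (37343/4)*28441 = 1062072263/4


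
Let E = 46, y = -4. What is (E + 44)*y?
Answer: -360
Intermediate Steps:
(E + 44)*y = (46 + 44)*(-4) = 90*(-4) = -360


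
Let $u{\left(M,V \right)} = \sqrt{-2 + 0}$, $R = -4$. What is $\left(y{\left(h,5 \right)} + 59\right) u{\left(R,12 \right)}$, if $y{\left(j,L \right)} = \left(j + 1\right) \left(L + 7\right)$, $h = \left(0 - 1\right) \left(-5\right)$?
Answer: $131 i \sqrt{2} \approx 185.26 i$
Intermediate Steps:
$h = 5$ ($h = \left(-1\right) \left(-5\right) = 5$)
$y{\left(j,L \right)} = \left(1 + j\right) \left(7 + L\right)$
$u{\left(M,V \right)} = i \sqrt{2}$ ($u{\left(M,V \right)} = \sqrt{-2} = i \sqrt{2}$)
$\left(y{\left(h,5 \right)} + 59\right) u{\left(R,12 \right)} = \left(\left(7 + 5 + 7 \cdot 5 + 5 \cdot 5\right) + 59\right) i \sqrt{2} = \left(\left(7 + 5 + 35 + 25\right) + 59\right) i \sqrt{2} = \left(72 + 59\right) i \sqrt{2} = 131 i \sqrt{2}$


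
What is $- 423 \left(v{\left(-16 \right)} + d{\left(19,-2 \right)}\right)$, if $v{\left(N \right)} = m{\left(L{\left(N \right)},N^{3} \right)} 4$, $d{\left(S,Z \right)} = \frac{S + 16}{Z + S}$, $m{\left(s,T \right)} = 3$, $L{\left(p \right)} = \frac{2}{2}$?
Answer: $- \frac{101097}{17} \approx -5946.9$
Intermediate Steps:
$L{\left(p \right)} = 1$ ($L{\left(p \right)} = 2 \cdot \frac{1}{2} = 1$)
$d{\left(S,Z \right)} = \frac{16 + S}{S + Z}$
$v{\left(N \right)} = 12$ ($v{\left(N \right)} = 3 \cdot 4 = 12$)
$- 423 \left(v{\left(-16 \right)} + d{\left(19,-2 \right)}\right) = - 423 \left(12 + \frac{16 + 19}{19 - 2}\right) = - 423 \left(12 + \frac{1}{17} \cdot 35\right) = - 423 \left(12 + \frac{35}{17}\right) = \left(-423\right) \frac{239}{17} = - \frac{101097}{17}$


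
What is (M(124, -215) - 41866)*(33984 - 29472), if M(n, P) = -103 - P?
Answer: -188394048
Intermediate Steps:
(M(124, -215) - 41866)*(33984 - 29472) = ((-103 - 1*(-215)) - 41866)*(33984 - 29472) = ((-103 + 215) - 41866)*4512 = (112 - 41866)*4512 = -41754*4512 = -188394048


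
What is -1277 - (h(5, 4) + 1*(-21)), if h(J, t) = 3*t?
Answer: -1268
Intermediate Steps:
-1277 - (h(5, 4) + 1*(-21)) = -1277 - (3*4 + 1*(-21)) = -1277 - (12 - 21) = -1277 - 1*(-9) = -1277 + 9 = -1268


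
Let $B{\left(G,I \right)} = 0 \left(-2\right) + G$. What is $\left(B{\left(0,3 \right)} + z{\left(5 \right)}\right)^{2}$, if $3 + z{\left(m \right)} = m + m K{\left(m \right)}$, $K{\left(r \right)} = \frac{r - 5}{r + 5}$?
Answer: $4$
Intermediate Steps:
$K{\left(r \right)} = \frac{-5 + r}{5 + r}$
$z{\left(m \right)} = -3 + m + \frac{m \left(-5 + m\right)}{5 + m}$ ($z{\left(m \right)} = -3 + \left(m + m \frac{-5 + m}{5 + m}\right) = -3 + \left(m + \frac{m \left(-5 + m\right)}{5 + m}\right) = -3 + m + \frac{m \left(-5 + m\right)}{5 + m}$)
$B{\left(G,I \right)} = G$ ($B{\left(G,I \right)} = 0 + G = G$)
$\left(B{\left(0,3 \right)} + z{\left(5 \right)}\right)^{2} = \left(0 + \frac{-15 - 15 + 2 \cdot 5^{2}}{5 + 5}\right)^{2} = \left(0 + \frac{-15 - 15 + 2 \cdot 25}{10}\right)^{2} = \left(0 + \frac{-15 - 15 + 50}{10}\right)^{2} = \left(0 + \frac{1}{10} \cdot 20\right)^{2} = \left(0 + 2\right)^{2} = 2^{2} = 4$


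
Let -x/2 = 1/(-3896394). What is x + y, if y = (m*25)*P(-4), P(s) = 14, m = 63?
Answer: 42957743851/1948197 ≈ 22050.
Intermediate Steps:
x = 1/1948197 (x = -2/(-3896394) = -2*(-1/3896394) = 1/1948197 ≈ 5.1330e-7)
y = 22050 (y = (63*25)*14 = 1575*14 = 22050)
x + y = 1/1948197 + 22050 = 42957743851/1948197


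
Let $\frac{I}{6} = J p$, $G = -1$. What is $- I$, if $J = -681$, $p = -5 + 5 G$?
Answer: $-40860$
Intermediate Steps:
$p = -10$ ($p = -5 + 5 \left(-1\right) = -5 - 5 = -10$)
$I = 40860$ ($I = 6 \left(\left(-681\right) \left(-10\right)\right) = 6 \cdot 6810 = 40860$)
$- I = \left(-1\right) 40860 = -40860$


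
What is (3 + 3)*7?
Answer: 42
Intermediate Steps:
(3 + 3)*7 = 6*7 = 42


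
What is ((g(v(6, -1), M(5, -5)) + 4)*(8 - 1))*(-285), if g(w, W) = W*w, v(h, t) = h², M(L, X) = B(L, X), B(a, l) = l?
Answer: 351120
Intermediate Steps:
M(L, X) = X
((g(v(6, -1), M(5, -5)) + 4)*(8 - 1))*(-285) = ((-5*6² + 4)*(8 - 1))*(-285) = ((-5*36 + 4)*7)*(-285) = ((-180 + 4)*7)*(-285) = -176*7*(-285) = -1232*(-285) = 351120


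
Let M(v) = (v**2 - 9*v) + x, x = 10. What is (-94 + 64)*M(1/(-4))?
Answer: -2955/8 ≈ -369.38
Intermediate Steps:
M(v) = 10 + v**2 - 9*v (M(v) = (v**2 - 9*v) + 10 = 10 + v**2 - 9*v)
(-94 + 64)*M(1/(-4)) = (-94 + 64)*(10 + (1/(-4))**2 - 9/(-4)) = -30*(10 + (-1/4)**2 - 9*(-1/4)) = -30*(10 + 1/16 + 9/4) = -30*197/16 = -2955/8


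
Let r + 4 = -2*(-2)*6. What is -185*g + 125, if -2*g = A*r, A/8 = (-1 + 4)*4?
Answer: 177725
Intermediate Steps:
A = 96 (A = 8*((-1 + 4)*4) = 8*(3*4) = 8*12 = 96)
r = 20 (r = -4 - 2*(-2)*6 = -4 + 4*6 = -4 + 24 = 20)
g = -960 (g = -48*20 = -½*1920 = -960)
-185*g + 125 = -185*(-960) + 125 = 177600 + 125 = 177725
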